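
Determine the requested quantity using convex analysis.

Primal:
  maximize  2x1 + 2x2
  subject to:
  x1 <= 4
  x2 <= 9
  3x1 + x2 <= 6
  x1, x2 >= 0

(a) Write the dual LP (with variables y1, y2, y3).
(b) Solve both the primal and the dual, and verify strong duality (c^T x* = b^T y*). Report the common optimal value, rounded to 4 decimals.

The standard primal-dual pair for 'max c^T x s.t. A x <= b, x >= 0' is:
  Dual:  min b^T y  s.t.  A^T y >= c,  y >= 0.

So the dual LP is:
  minimize  4y1 + 9y2 + 6y3
  subject to:
    y1 + 3y3 >= 2
    y2 + y3 >= 2
    y1, y2, y3 >= 0

Solving the primal: x* = (0, 6).
  primal value c^T x* = 12.
Solving the dual: y* = (0, 0, 2).
  dual value b^T y* = 12.
Strong duality: c^T x* = b^T y*. Confirmed.

12


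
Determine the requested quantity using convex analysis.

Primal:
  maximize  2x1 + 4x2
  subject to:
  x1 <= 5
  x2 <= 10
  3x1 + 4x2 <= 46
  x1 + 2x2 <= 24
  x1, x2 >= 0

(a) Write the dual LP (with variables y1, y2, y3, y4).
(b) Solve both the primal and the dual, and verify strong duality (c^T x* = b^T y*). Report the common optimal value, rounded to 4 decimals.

The standard primal-dual pair for 'max c^T x s.t. A x <= b, x >= 0' is:
  Dual:  min b^T y  s.t.  A^T y >= c,  y >= 0.

So the dual LP is:
  minimize  5y1 + 10y2 + 46y3 + 24y4
  subject to:
    y1 + 3y3 + y4 >= 2
    y2 + 4y3 + 2y4 >= 4
    y1, y2, y3, y4 >= 0

Solving the primal: x* = (2, 10).
  primal value c^T x* = 44.
Solving the dual: y* = (0, 1.3333, 0.6667, 0).
  dual value b^T y* = 44.
Strong duality: c^T x* = b^T y*. Confirmed.

44


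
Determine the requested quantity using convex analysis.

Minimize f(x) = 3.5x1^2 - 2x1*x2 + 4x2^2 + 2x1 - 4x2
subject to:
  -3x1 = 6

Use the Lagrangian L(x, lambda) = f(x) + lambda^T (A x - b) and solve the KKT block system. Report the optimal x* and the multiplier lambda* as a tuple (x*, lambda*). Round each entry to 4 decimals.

Form the Lagrangian:
  L(x, lambda) = (1/2) x^T Q x + c^T x + lambda^T (A x - b)
Stationarity (grad_x L = 0): Q x + c + A^T lambda = 0.
Primal feasibility: A x = b.

This gives the KKT block system:
  [ Q   A^T ] [ x     ]   [-c ]
  [ A    0  ] [ lambda ] = [ b ]

Solving the linear system:
  x*      = (-2, 0)
  lambda* = (-4)
  f(x*)   = 10

x* = (-2, 0), lambda* = (-4)


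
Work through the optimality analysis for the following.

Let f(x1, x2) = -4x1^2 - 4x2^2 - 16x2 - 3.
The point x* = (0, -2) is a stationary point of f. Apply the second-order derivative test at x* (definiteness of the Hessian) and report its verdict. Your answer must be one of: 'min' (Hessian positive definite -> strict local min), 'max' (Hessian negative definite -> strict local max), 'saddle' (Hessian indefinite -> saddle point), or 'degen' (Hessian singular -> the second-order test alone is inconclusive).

Compute the Hessian H = grad^2 f:
  H = [[-8, 0], [0, -8]]
Verify stationarity: grad f(x*) = H x* + g = (0, 0).
Eigenvalues of H: -8, -8.
Both eigenvalues < 0, so H is negative definite -> x* is a strict local max.

max


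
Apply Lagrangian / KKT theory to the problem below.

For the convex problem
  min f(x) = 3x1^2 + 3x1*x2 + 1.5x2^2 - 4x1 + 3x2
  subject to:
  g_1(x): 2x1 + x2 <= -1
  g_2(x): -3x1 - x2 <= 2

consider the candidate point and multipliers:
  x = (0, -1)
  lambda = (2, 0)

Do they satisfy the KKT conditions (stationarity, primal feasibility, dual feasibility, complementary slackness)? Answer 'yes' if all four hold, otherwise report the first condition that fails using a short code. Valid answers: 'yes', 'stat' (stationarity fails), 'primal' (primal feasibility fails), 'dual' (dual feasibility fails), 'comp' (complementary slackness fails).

Gradient of f: grad f(x) = Q x + c = (-7, 0)
Constraint values g_i(x) = a_i^T x - b_i:
  g_1((0, -1)) = 0
  g_2((0, -1)) = -1
Stationarity residual: grad f(x) + sum_i lambda_i a_i = (-3, 2)
  -> stationarity FAILS
Primal feasibility (all g_i <= 0): OK
Dual feasibility (all lambda_i >= 0): OK
Complementary slackness (lambda_i * g_i(x) = 0 for all i): OK

Verdict: the first failing condition is stationarity -> stat.

stat


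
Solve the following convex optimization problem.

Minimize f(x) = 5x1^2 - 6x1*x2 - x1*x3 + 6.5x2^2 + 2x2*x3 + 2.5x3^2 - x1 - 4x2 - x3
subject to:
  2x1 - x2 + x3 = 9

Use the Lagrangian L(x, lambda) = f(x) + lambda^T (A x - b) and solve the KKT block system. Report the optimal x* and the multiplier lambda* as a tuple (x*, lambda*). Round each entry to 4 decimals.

Form the Lagrangian:
  L(x, lambda) = (1/2) x^T Q x + c^T x + lambda^T (A x - b)
Stationarity (grad_x L = 0): Q x + c + A^T lambda = 0.
Primal feasibility: A x = b.

This gives the KKT block system:
  [ Q   A^T ] [ x     ]   [-c ]
  [ A    0  ] [ lambda ] = [ b ]

Solving the linear system:
  x*      = (3.0554, 0.2801, 3.1694)
  lambda* = (-12.3518)
  f(x*)   = 51.9104

x* = (3.0554, 0.2801, 3.1694), lambda* = (-12.3518)


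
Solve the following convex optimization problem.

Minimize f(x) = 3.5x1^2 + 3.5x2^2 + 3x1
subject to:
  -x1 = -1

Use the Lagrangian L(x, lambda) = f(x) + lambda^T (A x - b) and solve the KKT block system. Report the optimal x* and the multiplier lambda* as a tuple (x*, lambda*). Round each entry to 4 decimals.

Form the Lagrangian:
  L(x, lambda) = (1/2) x^T Q x + c^T x + lambda^T (A x - b)
Stationarity (grad_x L = 0): Q x + c + A^T lambda = 0.
Primal feasibility: A x = b.

This gives the KKT block system:
  [ Q   A^T ] [ x     ]   [-c ]
  [ A    0  ] [ lambda ] = [ b ]

Solving the linear system:
  x*      = (1, 0)
  lambda* = (10)
  f(x*)   = 6.5

x* = (1, 0), lambda* = (10)


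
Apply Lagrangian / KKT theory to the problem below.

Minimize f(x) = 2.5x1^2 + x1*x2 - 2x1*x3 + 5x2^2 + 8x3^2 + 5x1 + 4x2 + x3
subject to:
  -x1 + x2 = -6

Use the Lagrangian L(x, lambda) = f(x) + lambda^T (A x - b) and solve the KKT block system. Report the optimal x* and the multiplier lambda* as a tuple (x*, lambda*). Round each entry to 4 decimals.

Form the Lagrangian:
  L(x, lambda) = (1/2) x^T Q x + c^T x + lambda^T (A x - b)
Stationarity (grad_x L = 0): Q x + c + A^T lambda = 0.
Primal feasibility: A x = b.

This gives the KKT block system:
  [ Q   A^T ] [ x     ]   [-c ]
  [ A    0  ] [ lambda ] = [ b ]

Solving the linear system:
  x*      = (3.3955, -2.6045, 0.3619)
  lambda* = (18.6493)
  f(x*)   = 59.4086

x* = (3.3955, -2.6045, 0.3619), lambda* = (18.6493)


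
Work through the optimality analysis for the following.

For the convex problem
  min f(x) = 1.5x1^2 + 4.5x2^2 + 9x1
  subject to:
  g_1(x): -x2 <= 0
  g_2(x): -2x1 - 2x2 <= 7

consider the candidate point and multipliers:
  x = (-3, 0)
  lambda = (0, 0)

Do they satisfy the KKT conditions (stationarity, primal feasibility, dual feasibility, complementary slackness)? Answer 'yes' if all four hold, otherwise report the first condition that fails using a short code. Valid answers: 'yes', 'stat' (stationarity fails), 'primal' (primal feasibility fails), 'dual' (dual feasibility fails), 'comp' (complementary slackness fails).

Gradient of f: grad f(x) = Q x + c = (0, 0)
Constraint values g_i(x) = a_i^T x - b_i:
  g_1((-3, 0)) = 0
  g_2((-3, 0)) = -1
Stationarity residual: grad f(x) + sum_i lambda_i a_i = (0, 0)
  -> stationarity OK
Primal feasibility (all g_i <= 0): OK
Dual feasibility (all lambda_i >= 0): OK
Complementary slackness (lambda_i * g_i(x) = 0 for all i): OK

Verdict: yes, KKT holds.

yes


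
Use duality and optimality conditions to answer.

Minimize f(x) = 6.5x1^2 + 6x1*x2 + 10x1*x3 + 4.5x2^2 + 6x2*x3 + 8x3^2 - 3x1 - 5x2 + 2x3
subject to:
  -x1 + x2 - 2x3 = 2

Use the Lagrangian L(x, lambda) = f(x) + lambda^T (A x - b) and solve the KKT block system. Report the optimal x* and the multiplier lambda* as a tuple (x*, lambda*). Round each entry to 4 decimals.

Form the Lagrangian:
  L(x, lambda) = (1/2) x^T Q x + c^T x + lambda^T (A x - b)
Stationarity (grad_x L = 0): Q x + c + A^T lambda = 0.
Primal feasibility: A x = b.

This gives the KKT block system:
  [ Q   A^T ] [ x     ]   [-c ]
  [ A    0  ] [ lambda ] = [ b ]

Solving the linear system:
  x*      = (0.359, 0.8718, -0.7436)
  lambda* = (-0.5385)
  f(x*)   = -2.9231

x* = (0.359, 0.8718, -0.7436), lambda* = (-0.5385)


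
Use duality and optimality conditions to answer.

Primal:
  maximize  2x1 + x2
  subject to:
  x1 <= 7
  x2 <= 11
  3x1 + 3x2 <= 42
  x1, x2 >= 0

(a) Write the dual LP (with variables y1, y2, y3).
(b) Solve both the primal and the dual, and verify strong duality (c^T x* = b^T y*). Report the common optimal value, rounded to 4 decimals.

The standard primal-dual pair for 'max c^T x s.t. A x <= b, x >= 0' is:
  Dual:  min b^T y  s.t.  A^T y >= c,  y >= 0.

So the dual LP is:
  minimize  7y1 + 11y2 + 42y3
  subject to:
    y1 + 3y3 >= 2
    y2 + 3y3 >= 1
    y1, y2, y3 >= 0

Solving the primal: x* = (7, 7).
  primal value c^T x* = 21.
Solving the dual: y* = (1, 0, 0.3333).
  dual value b^T y* = 21.
Strong duality: c^T x* = b^T y*. Confirmed.

21


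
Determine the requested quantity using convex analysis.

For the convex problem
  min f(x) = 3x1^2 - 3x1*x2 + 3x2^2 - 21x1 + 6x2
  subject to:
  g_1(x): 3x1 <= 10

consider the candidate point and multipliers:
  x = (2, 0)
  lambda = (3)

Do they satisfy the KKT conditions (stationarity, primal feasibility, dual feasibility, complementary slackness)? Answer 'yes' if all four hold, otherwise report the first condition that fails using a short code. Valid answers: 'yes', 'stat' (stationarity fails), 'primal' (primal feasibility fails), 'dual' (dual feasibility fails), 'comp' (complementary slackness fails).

Gradient of f: grad f(x) = Q x + c = (-9, 0)
Constraint values g_i(x) = a_i^T x - b_i:
  g_1((2, 0)) = -4
Stationarity residual: grad f(x) + sum_i lambda_i a_i = (0, 0)
  -> stationarity OK
Primal feasibility (all g_i <= 0): OK
Dual feasibility (all lambda_i >= 0): OK
Complementary slackness (lambda_i * g_i(x) = 0 for all i): FAILS

Verdict: the first failing condition is complementary_slackness -> comp.

comp


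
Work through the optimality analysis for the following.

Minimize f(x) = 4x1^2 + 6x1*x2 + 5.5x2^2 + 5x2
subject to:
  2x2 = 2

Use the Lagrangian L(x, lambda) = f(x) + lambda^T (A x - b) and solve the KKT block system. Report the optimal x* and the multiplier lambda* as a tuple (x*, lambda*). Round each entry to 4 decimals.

Form the Lagrangian:
  L(x, lambda) = (1/2) x^T Q x + c^T x + lambda^T (A x - b)
Stationarity (grad_x L = 0): Q x + c + A^T lambda = 0.
Primal feasibility: A x = b.

This gives the KKT block system:
  [ Q   A^T ] [ x     ]   [-c ]
  [ A    0  ] [ lambda ] = [ b ]

Solving the linear system:
  x*      = (-0.75, 1)
  lambda* = (-5.75)
  f(x*)   = 8.25

x* = (-0.75, 1), lambda* = (-5.75)


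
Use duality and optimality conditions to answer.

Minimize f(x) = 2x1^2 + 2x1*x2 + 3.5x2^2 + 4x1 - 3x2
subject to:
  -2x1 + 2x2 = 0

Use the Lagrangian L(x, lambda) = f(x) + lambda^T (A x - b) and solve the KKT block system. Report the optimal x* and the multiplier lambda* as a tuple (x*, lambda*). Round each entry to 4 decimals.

Form the Lagrangian:
  L(x, lambda) = (1/2) x^T Q x + c^T x + lambda^T (A x - b)
Stationarity (grad_x L = 0): Q x + c + A^T lambda = 0.
Primal feasibility: A x = b.

This gives the KKT block system:
  [ Q   A^T ] [ x     ]   [-c ]
  [ A    0  ] [ lambda ] = [ b ]

Solving the linear system:
  x*      = (-0.0667, -0.0667)
  lambda* = (1.8)
  f(x*)   = -0.0333

x* = (-0.0667, -0.0667), lambda* = (1.8)


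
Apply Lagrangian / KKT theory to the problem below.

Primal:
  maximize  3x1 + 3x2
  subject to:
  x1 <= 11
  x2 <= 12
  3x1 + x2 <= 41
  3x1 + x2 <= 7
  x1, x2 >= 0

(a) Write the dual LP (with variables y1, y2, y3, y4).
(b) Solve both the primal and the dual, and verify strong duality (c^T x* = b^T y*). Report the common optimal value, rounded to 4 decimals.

The standard primal-dual pair for 'max c^T x s.t. A x <= b, x >= 0' is:
  Dual:  min b^T y  s.t.  A^T y >= c,  y >= 0.

So the dual LP is:
  minimize  11y1 + 12y2 + 41y3 + 7y4
  subject to:
    y1 + 3y3 + 3y4 >= 3
    y2 + y3 + y4 >= 3
    y1, y2, y3, y4 >= 0

Solving the primal: x* = (0, 7).
  primal value c^T x* = 21.
Solving the dual: y* = (0, 0, 0, 3).
  dual value b^T y* = 21.
Strong duality: c^T x* = b^T y*. Confirmed.

21


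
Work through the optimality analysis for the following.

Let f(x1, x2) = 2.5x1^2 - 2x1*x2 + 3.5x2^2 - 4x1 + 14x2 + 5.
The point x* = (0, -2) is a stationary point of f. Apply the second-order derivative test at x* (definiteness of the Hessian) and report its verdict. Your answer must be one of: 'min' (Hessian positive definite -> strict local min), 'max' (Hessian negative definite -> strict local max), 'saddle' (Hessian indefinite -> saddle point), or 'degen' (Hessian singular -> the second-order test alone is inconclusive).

Compute the Hessian H = grad^2 f:
  H = [[5, -2], [-2, 7]]
Verify stationarity: grad f(x*) = H x* + g = (0, 0).
Eigenvalues of H: 3.7639, 8.2361.
Both eigenvalues > 0, so H is positive definite -> x* is a strict local min.

min


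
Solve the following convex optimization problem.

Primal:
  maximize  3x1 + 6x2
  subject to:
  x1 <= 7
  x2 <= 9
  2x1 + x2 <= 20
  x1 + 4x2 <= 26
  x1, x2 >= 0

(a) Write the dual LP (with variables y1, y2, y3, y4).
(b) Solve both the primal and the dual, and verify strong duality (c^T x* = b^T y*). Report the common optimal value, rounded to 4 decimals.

The standard primal-dual pair for 'max c^T x s.t. A x <= b, x >= 0' is:
  Dual:  min b^T y  s.t.  A^T y >= c,  y >= 0.

So the dual LP is:
  minimize  7y1 + 9y2 + 20y3 + 26y4
  subject to:
    y1 + 2y3 + y4 >= 3
    y2 + y3 + 4y4 >= 6
    y1, y2, y3, y4 >= 0

Solving the primal: x* = (7, 4.75).
  primal value c^T x* = 49.5.
Solving the dual: y* = (1.5, 0, 0, 1.5).
  dual value b^T y* = 49.5.
Strong duality: c^T x* = b^T y*. Confirmed.

49.5


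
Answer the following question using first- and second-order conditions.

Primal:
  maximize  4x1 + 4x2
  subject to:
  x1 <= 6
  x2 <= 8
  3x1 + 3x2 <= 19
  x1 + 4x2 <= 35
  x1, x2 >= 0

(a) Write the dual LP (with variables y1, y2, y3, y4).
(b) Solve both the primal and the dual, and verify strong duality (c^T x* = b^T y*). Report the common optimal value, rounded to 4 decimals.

The standard primal-dual pair for 'max c^T x s.t. A x <= b, x >= 0' is:
  Dual:  min b^T y  s.t.  A^T y >= c,  y >= 0.

So the dual LP is:
  minimize  6y1 + 8y2 + 19y3 + 35y4
  subject to:
    y1 + 3y3 + y4 >= 4
    y2 + 3y3 + 4y4 >= 4
    y1, y2, y3, y4 >= 0

Solving the primal: x* = (0, 6.3333).
  primal value c^T x* = 25.3333.
Solving the dual: y* = (0, 0, 1.3333, 0).
  dual value b^T y* = 25.3333.
Strong duality: c^T x* = b^T y*. Confirmed.

25.3333


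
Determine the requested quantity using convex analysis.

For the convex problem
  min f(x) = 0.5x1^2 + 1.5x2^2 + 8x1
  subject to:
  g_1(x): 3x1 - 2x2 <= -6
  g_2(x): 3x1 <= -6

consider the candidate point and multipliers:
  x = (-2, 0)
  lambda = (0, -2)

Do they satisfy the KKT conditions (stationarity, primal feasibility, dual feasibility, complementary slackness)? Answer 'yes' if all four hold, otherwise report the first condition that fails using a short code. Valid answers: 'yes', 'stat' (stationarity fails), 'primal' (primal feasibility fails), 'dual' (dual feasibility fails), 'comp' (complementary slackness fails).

Gradient of f: grad f(x) = Q x + c = (6, 0)
Constraint values g_i(x) = a_i^T x - b_i:
  g_1((-2, 0)) = 0
  g_2((-2, 0)) = 0
Stationarity residual: grad f(x) + sum_i lambda_i a_i = (0, 0)
  -> stationarity OK
Primal feasibility (all g_i <= 0): OK
Dual feasibility (all lambda_i >= 0): FAILS
Complementary slackness (lambda_i * g_i(x) = 0 for all i): OK

Verdict: the first failing condition is dual_feasibility -> dual.

dual


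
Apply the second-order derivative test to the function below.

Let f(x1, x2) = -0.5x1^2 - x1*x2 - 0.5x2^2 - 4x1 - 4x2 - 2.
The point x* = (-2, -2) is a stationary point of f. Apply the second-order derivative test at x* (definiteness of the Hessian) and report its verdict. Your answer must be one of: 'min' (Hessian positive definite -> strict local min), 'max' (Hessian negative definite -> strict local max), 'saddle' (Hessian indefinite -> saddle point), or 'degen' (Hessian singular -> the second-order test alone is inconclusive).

Compute the Hessian H = grad^2 f:
  H = [[-1, -1], [-1, -1]]
Verify stationarity: grad f(x*) = H x* + g = (0, 0).
Eigenvalues of H: -2, 0.
H has a zero eigenvalue (singular; negative semidefinite but not definite), so H is neither positive definite, negative definite, nor indefinite. The second-order test alone is inconclusive -> degen.
(Indeed, f is constant along the null direction of H through x*, so x* is not a strict local extremum.)

degen


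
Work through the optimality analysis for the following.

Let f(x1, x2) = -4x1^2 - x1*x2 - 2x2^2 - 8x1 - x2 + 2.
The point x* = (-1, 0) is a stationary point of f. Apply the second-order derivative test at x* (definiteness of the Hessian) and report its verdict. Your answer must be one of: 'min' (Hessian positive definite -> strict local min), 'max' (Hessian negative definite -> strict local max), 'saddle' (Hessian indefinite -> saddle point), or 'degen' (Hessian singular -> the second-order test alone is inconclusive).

Compute the Hessian H = grad^2 f:
  H = [[-8, -1], [-1, -4]]
Verify stationarity: grad f(x*) = H x* + g = (0, 0).
Eigenvalues of H: -8.2361, -3.7639.
Both eigenvalues < 0, so H is negative definite -> x* is a strict local max.

max


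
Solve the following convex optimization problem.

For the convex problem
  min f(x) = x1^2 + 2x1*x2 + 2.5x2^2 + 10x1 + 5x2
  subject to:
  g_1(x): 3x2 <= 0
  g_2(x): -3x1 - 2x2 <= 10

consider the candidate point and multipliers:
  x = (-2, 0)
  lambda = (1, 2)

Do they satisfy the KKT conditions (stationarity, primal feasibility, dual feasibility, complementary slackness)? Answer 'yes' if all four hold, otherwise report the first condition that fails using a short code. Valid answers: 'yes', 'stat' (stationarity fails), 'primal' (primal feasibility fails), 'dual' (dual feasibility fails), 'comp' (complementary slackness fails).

Gradient of f: grad f(x) = Q x + c = (6, 1)
Constraint values g_i(x) = a_i^T x - b_i:
  g_1((-2, 0)) = 0
  g_2((-2, 0)) = -4
Stationarity residual: grad f(x) + sum_i lambda_i a_i = (0, 0)
  -> stationarity OK
Primal feasibility (all g_i <= 0): OK
Dual feasibility (all lambda_i >= 0): OK
Complementary slackness (lambda_i * g_i(x) = 0 for all i): FAILS

Verdict: the first failing condition is complementary_slackness -> comp.

comp


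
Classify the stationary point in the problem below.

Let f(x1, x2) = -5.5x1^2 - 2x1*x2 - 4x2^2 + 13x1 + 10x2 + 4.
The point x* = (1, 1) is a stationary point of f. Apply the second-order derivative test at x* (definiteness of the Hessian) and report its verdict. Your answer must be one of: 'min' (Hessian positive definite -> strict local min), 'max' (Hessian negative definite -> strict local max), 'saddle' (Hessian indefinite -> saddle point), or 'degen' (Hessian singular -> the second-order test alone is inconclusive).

Compute the Hessian H = grad^2 f:
  H = [[-11, -2], [-2, -8]]
Verify stationarity: grad f(x*) = H x* + g = (0, 0).
Eigenvalues of H: -12, -7.
Both eigenvalues < 0, so H is negative definite -> x* is a strict local max.

max


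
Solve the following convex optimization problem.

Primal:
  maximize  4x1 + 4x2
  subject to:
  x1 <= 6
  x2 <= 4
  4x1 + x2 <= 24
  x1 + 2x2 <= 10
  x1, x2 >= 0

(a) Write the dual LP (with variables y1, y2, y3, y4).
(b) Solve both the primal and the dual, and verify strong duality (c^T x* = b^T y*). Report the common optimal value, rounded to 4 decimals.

The standard primal-dual pair for 'max c^T x s.t. A x <= b, x >= 0' is:
  Dual:  min b^T y  s.t.  A^T y >= c,  y >= 0.

So the dual LP is:
  minimize  6y1 + 4y2 + 24y3 + 10y4
  subject to:
    y1 + 4y3 + y4 >= 4
    y2 + y3 + 2y4 >= 4
    y1, y2, y3, y4 >= 0

Solving the primal: x* = (5.4286, 2.2857).
  primal value c^T x* = 30.8571.
Solving the dual: y* = (0, 0, 0.5714, 1.7143).
  dual value b^T y* = 30.8571.
Strong duality: c^T x* = b^T y*. Confirmed.

30.8571


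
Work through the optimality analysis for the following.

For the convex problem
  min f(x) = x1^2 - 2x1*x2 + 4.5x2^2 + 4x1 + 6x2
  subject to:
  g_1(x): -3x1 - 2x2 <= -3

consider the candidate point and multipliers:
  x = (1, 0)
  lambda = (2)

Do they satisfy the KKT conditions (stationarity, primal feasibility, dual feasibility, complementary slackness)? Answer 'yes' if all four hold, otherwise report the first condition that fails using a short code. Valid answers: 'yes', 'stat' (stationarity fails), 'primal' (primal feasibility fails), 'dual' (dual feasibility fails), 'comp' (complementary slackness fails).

Gradient of f: grad f(x) = Q x + c = (6, 4)
Constraint values g_i(x) = a_i^T x - b_i:
  g_1((1, 0)) = 0
Stationarity residual: grad f(x) + sum_i lambda_i a_i = (0, 0)
  -> stationarity OK
Primal feasibility (all g_i <= 0): OK
Dual feasibility (all lambda_i >= 0): OK
Complementary slackness (lambda_i * g_i(x) = 0 for all i): OK

Verdict: yes, KKT holds.

yes


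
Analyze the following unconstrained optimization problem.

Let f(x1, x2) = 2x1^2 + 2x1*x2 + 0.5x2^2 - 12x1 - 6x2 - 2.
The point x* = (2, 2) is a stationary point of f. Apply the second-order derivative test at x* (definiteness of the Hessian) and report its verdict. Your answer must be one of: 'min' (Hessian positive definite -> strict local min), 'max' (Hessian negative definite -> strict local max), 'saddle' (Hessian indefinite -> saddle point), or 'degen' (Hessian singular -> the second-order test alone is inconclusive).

Compute the Hessian H = grad^2 f:
  H = [[4, 2], [2, 1]]
Verify stationarity: grad f(x*) = H x* + g = (0, 0).
Eigenvalues of H: 0, 5.
H has a zero eigenvalue (singular; positive semidefinite but not definite), so H is neither positive definite, negative definite, nor indefinite. The second-order test alone is inconclusive -> degen.
(Indeed, f is constant along the null direction of H through x*, so x* is not a strict local extremum.)

degen


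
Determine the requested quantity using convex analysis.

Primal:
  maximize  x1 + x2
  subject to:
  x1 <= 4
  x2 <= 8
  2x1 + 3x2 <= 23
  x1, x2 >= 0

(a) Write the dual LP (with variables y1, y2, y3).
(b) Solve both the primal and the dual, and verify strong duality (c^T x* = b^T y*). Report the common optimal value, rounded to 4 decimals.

The standard primal-dual pair for 'max c^T x s.t. A x <= b, x >= 0' is:
  Dual:  min b^T y  s.t.  A^T y >= c,  y >= 0.

So the dual LP is:
  minimize  4y1 + 8y2 + 23y3
  subject to:
    y1 + 2y3 >= 1
    y2 + 3y3 >= 1
    y1, y2, y3 >= 0

Solving the primal: x* = (4, 5).
  primal value c^T x* = 9.
Solving the dual: y* = (0.3333, 0, 0.3333).
  dual value b^T y* = 9.
Strong duality: c^T x* = b^T y*. Confirmed.

9


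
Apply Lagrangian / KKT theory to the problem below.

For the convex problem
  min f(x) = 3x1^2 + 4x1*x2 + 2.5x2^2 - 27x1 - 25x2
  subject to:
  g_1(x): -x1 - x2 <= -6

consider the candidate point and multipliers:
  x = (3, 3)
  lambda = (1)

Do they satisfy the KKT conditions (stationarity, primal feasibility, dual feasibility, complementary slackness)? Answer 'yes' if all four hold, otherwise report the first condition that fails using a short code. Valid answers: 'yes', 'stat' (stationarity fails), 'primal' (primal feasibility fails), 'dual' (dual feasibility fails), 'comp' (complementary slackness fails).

Gradient of f: grad f(x) = Q x + c = (3, 2)
Constraint values g_i(x) = a_i^T x - b_i:
  g_1((3, 3)) = 0
Stationarity residual: grad f(x) + sum_i lambda_i a_i = (2, 1)
  -> stationarity FAILS
Primal feasibility (all g_i <= 0): OK
Dual feasibility (all lambda_i >= 0): OK
Complementary slackness (lambda_i * g_i(x) = 0 for all i): OK

Verdict: the first failing condition is stationarity -> stat.

stat


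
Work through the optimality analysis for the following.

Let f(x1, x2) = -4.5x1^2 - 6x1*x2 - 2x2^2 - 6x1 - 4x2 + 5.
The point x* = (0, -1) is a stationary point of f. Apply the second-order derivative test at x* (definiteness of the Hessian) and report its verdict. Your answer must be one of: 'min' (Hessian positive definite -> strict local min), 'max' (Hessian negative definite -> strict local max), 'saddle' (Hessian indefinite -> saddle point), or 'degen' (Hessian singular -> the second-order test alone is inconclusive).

Compute the Hessian H = grad^2 f:
  H = [[-9, -6], [-6, -4]]
Verify stationarity: grad f(x*) = H x* + g = (0, 0).
Eigenvalues of H: -13, 0.
H has a zero eigenvalue (singular; negative semidefinite but not definite), so H is neither positive definite, negative definite, nor indefinite. The second-order test alone is inconclusive -> degen.
(Indeed, f is constant along the null direction of H through x*, so x* is not a strict local extremum.)

degen


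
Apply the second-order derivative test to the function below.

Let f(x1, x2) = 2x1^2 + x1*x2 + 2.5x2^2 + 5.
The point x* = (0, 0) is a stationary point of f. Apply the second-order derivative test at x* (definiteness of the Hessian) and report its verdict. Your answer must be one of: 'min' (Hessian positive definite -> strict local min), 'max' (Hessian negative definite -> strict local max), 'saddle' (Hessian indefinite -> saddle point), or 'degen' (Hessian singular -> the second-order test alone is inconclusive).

Compute the Hessian H = grad^2 f:
  H = [[4, 1], [1, 5]]
Verify stationarity: grad f(x*) = H x* + g = (0, 0).
Eigenvalues of H: 3.382, 5.618.
Both eigenvalues > 0, so H is positive definite -> x* is a strict local min.

min


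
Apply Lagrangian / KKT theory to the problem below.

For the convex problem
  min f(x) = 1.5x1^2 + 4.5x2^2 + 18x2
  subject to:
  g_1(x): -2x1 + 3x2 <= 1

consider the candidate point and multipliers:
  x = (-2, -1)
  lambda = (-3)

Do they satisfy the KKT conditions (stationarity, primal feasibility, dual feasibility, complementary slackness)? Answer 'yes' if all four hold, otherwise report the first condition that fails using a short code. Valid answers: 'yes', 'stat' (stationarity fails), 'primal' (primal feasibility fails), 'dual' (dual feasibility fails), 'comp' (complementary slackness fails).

Gradient of f: grad f(x) = Q x + c = (-6, 9)
Constraint values g_i(x) = a_i^T x - b_i:
  g_1((-2, -1)) = 0
Stationarity residual: grad f(x) + sum_i lambda_i a_i = (0, 0)
  -> stationarity OK
Primal feasibility (all g_i <= 0): OK
Dual feasibility (all lambda_i >= 0): FAILS
Complementary slackness (lambda_i * g_i(x) = 0 for all i): OK

Verdict: the first failing condition is dual_feasibility -> dual.

dual


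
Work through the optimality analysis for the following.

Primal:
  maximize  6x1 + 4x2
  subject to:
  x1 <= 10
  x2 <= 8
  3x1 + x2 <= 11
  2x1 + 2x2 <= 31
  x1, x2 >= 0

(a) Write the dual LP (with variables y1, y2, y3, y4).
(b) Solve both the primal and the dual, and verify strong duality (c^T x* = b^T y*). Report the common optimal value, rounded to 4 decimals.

The standard primal-dual pair for 'max c^T x s.t. A x <= b, x >= 0' is:
  Dual:  min b^T y  s.t.  A^T y >= c,  y >= 0.

So the dual LP is:
  minimize  10y1 + 8y2 + 11y3 + 31y4
  subject to:
    y1 + 3y3 + 2y4 >= 6
    y2 + y3 + 2y4 >= 4
    y1, y2, y3, y4 >= 0

Solving the primal: x* = (1, 8).
  primal value c^T x* = 38.
Solving the dual: y* = (0, 2, 2, 0).
  dual value b^T y* = 38.
Strong duality: c^T x* = b^T y*. Confirmed.

38


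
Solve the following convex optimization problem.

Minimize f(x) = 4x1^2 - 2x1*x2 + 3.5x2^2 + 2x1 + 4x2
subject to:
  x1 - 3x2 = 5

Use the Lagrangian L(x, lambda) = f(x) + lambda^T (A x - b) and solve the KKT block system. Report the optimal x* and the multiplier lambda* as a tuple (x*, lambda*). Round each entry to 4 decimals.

Form the Lagrangian:
  L(x, lambda) = (1/2) x^T Q x + c^T x + lambda^T (A x - b)
Stationarity (grad_x L = 0): Q x + c + A^T lambda = 0.
Primal feasibility: A x = b.

This gives the KKT block system:
  [ Q   A^T ] [ x     ]   [-c ]
  [ A    0  ] [ lambda ] = [ b ]

Solving the linear system:
  x*      = (-0.3731, -1.791)
  lambda* = (-2.597)
  f(x*)   = 2.5373

x* = (-0.3731, -1.791), lambda* = (-2.597)


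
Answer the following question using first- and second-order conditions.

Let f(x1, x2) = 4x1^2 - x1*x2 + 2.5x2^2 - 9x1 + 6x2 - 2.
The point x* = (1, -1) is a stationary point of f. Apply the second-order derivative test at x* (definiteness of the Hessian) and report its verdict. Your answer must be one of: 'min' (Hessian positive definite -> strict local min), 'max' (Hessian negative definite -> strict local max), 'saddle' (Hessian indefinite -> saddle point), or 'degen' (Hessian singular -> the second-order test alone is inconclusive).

Compute the Hessian H = grad^2 f:
  H = [[8, -1], [-1, 5]]
Verify stationarity: grad f(x*) = H x* + g = (0, 0).
Eigenvalues of H: 4.6972, 8.3028.
Both eigenvalues > 0, so H is positive definite -> x* is a strict local min.

min


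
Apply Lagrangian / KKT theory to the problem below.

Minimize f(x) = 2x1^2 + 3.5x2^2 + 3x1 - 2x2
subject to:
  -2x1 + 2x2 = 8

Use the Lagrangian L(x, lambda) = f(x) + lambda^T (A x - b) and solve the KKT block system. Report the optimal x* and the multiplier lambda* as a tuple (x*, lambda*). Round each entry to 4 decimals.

Form the Lagrangian:
  L(x, lambda) = (1/2) x^T Q x + c^T x + lambda^T (A x - b)
Stationarity (grad_x L = 0): Q x + c + A^T lambda = 0.
Primal feasibility: A x = b.

This gives the KKT block system:
  [ Q   A^T ] [ x     ]   [-c ]
  [ A    0  ] [ lambda ] = [ b ]

Solving the linear system:
  x*      = (-2.6364, 1.3636)
  lambda* = (-3.7727)
  f(x*)   = 9.7727

x* = (-2.6364, 1.3636), lambda* = (-3.7727)


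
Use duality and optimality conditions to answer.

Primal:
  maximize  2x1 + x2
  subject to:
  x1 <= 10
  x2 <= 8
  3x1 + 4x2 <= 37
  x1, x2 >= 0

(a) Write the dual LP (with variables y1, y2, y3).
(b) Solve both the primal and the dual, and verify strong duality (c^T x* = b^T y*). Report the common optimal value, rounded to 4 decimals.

The standard primal-dual pair for 'max c^T x s.t. A x <= b, x >= 0' is:
  Dual:  min b^T y  s.t.  A^T y >= c,  y >= 0.

So the dual LP is:
  minimize  10y1 + 8y2 + 37y3
  subject to:
    y1 + 3y3 >= 2
    y2 + 4y3 >= 1
    y1, y2, y3 >= 0

Solving the primal: x* = (10, 1.75).
  primal value c^T x* = 21.75.
Solving the dual: y* = (1.25, 0, 0.25).
  dual value b^T y* = 21.75.
Strong duality: c^T x* = b^T y*. Confirmed.

21.75


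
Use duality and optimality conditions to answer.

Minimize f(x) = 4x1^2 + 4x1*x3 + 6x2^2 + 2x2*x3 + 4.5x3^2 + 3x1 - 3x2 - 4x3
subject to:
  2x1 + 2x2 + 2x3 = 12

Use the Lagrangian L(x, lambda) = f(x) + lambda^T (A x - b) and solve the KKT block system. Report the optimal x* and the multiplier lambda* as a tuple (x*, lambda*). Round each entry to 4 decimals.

Form the Lagrangian:
  L(x, lambda) = (1/2) x^T Q x + c^T x + lambda^T (A x - b)
Stationarity (grad_x L = 0): Q x + c + A^T lambda = 0.
Primal feasibility: A x = b.

This gives the KKT block system:
  [ Q   A^T ] [ x     ]   [-c ]
  [ A    0  ] [ lambda ] = [ b ]

Solving the linear system:
  x*      = (1.8611, 2.0833, 2.0556)
  lambda* = (-13.0556)
  f(x*)   = 73.8889

x* = (1.8611, 2.0833, 2.0556), lambda* = (-13.0556)


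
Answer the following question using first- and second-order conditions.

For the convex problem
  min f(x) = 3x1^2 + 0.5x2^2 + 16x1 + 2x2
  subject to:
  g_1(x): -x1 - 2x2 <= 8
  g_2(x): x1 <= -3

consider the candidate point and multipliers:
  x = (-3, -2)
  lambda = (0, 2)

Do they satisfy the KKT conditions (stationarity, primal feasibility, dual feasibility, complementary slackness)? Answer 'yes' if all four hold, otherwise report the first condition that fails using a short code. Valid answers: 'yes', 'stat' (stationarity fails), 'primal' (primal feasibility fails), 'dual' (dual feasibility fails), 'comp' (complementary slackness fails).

Gradient of f: grad f(x) = Q x + c = (-2, 0)
Constraint values g_i(x) = a_i^T x - b_i:
  g_1((-3, -2)) = -1
  g_2((-3, -2)) = 0
Stationarity residual: grad f(x) + sum_i lambda_i a_i = (0, 0)
  -> stationarity OK
Primal feasibility (all g_i <= 0): OK
Dual feasibility (all lambda_i >= 0): OK
Complementary slackness (lambda_i * g_i(x) = 0 for all i): OK

Verdict: yes, KKT holds.

yes


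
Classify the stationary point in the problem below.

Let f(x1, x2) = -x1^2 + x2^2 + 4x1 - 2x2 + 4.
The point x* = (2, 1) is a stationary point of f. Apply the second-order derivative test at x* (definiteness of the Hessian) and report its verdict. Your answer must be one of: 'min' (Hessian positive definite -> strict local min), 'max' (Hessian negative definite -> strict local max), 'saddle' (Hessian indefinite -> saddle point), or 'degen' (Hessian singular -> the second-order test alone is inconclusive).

Compute the Hessian H = grad^2 f:
  H = [[-2, 0], [0, 2]]
Verify stationarity: grad f(x*) = H x* + g = (0, 0).
Eigenvalues of H: -2, 2.
Eigenvalues have mixed signs, so H is indefinite -> x* is a saddle point.

saddle


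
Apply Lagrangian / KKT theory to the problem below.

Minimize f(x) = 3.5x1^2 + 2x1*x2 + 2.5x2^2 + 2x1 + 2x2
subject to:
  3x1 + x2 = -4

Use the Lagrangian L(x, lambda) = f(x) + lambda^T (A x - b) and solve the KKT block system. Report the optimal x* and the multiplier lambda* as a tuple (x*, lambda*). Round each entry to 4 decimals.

Form the Lagrangian:
  L(x, lambda) = (1/2) x^T Q x + c^T x + lambda^T (A x - b)
Stationarity (grad_x L = 0): Q x + c + A^T lambda = 0.
Primal feasibility: A x = b.

This gives the KKT block system:
  [ Q   A^T ] [ x     ]   [-c ]
  [ A    0  ] [ lambda ] = [ b ]

Solving the linear system:
  x*      = (-1.2, -0.4)
  lambda* = (2.4)
  f(x*)   = 3.2

x* = (-1.2, -0.4), lambda* = (2.4)


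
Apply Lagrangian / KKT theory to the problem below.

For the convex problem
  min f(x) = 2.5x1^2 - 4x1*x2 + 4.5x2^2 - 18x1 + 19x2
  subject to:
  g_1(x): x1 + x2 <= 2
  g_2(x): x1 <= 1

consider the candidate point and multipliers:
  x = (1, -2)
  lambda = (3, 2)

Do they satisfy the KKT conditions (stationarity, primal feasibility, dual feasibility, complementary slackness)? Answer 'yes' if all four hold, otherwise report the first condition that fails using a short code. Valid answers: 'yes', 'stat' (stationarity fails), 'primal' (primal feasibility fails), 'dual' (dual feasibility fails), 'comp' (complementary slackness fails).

Gradient of f: grad f(x) = Q x + c = (-5, -3)
Constraint values g_i(x) = a_i^T x - b_i:
  g_1((1, -2)) = -3
  g_2((1, -2)) = 0
Stationarity residual: grad f(x) + sum_i lambda_i a_i = (0, 0)
  -> stationarity OK
Primal feasibility (all g_i <= 0): OK
Dual feasibility (all lambda_i >= 0): OK
Complementary slackness (lambda_i * g_i(x) = 0 for all i): FAILS

Verdict: the first failing condition is complementary_slackness -> comp.

comp


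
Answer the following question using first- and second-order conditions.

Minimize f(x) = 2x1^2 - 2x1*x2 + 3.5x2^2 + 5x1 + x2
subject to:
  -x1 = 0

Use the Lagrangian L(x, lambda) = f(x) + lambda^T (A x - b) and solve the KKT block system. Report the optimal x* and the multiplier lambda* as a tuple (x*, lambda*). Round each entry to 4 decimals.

Form the Lagrangian:
  L(x, lambda) = (1/2) x^T Q x + c^T x + lambda^T (A x - b)
Stationarity (grad_x L = 0): Q x + c + A^T lambda = 0.
Primal feasibility: A x = b.

This gives the KKT block system:
  [ Q   A^T ] [ x     ]   [-c ]
  [ A    0  ] [ lambda ] = [ b ]

Solving the linear system:
  x*      = (0, -0.1429)
  lambda* = (5.2857)
  f(x*)   = -0.0714

x* = (0, -0.1429), lambda* = (5.2857)


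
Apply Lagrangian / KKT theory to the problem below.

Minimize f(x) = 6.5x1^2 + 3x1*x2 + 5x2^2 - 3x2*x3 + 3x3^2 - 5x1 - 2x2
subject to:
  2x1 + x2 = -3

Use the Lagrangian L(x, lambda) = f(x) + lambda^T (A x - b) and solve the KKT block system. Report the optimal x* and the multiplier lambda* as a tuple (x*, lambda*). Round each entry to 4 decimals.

Form the Lagrangian:
  L(x, lambda) = (1/2) x^T Q x + c^T x + lambda^T (A x - b)
Stationarity (grad_x L = 0): Q x + c + A^T lambda = 0.
Primal feasibility: A x = b.

This gives the KKT block system:
  [ Q   A^T ] [ x     ]   [-c ]
  [ A    0  ] [ lambda ] = [ b ]

Solving the linear system:
  x*      = (-1.1714, -0.6571, -0.3286)
  lambda* = (11.1)
  f(x*)   = 20.2357

x* = (-1.1714, -0.6571, -0.3286), lambda* = (11.1)


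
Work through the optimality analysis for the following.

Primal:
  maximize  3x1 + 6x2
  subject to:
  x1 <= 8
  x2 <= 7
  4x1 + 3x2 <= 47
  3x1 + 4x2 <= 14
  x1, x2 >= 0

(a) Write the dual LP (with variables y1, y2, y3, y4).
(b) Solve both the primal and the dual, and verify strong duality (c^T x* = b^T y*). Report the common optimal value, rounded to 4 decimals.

The standard primal-dual pair for 'max c^T x s.t. A x <= b, x >= 0' is:
  Dual:  min b^T y  s.t.  A^T y >= c,  y >= 0.

So the dual LP is:
  minimize  8y1 + 7y2 + 47y3 + 14y4
  subject to:
    y1 + 4y3 + 3y4 >= 3
    y2 + 3y3 + 4y4 >= 6
    y1, y2, y3, y4 >= 0

Solving the primal: x* = (0, 3.5).
  primal value c^T x* = 21.
Solving the dual: y* = (0, 0, 0, 1.5).
  dual value b^T y* = 21.
Strong duality: c^T x* = b^T y*. Confirmed.

21


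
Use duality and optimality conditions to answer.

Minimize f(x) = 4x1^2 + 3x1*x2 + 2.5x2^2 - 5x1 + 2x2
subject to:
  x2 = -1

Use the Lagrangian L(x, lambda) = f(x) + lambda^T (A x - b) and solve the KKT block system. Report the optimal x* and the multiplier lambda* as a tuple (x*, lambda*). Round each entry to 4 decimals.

Form the Lagrangian:
  L(x, lambda) = (1/2) x^T Q x + c^T x + lambda^T (A x - b)
Stationarity (grad_x L = 0): Q x + c + A^T lambda = 0.
Primal feasibility: A x = b.

This gives the KKT block system:
  [ Q   A^T ] [ x     ]   [-c ]
  [ A    0  ] [ lambda ] = [ b ]

Solving the linear system:
  x*      = (1, -1)
  lambda* = (0)
  f(x*)   = -3.5

x* = (1, -1), lambda* = (0)


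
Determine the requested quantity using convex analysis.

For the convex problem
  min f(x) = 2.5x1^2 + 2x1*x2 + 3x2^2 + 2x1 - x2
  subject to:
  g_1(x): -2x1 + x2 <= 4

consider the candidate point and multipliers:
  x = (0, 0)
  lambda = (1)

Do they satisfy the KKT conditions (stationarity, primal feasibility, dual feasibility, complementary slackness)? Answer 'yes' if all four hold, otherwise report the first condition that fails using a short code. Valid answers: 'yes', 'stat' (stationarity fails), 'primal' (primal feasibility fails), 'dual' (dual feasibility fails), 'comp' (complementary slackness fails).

Gradient of f: grad f(x) = Q x + c = (2, -1)
Constraint values g_i(x) = a_i^T x - b_i:
  g_1((0, 0)) = -4
Stationarity residual: grad f(x) + sum_i lambda_i a_i = (0, 0)
  -> stationarity OK
Primal feasibility (all g_i <= 0): OK
Dual feasibility (all lambda_i >= 0): OK
Complementary slackness (lambda_i * g_i(x) = 0 for all i): FAILS

Verdict: the first failing condition is complementary_slackness -> comp.

comp


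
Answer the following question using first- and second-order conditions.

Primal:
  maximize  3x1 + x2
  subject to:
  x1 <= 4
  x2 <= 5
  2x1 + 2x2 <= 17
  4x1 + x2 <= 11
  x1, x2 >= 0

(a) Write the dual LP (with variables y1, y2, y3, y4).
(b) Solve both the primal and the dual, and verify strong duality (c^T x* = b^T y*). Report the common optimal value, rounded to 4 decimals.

The standard primal-dual pair for 'max c^T x s.t. A x <= b, x >= 0' is:
  Dual:  min b^T y  s.t.  A^T y >= c,  y >= 0.

So the dual LP is:
  minimize  4y1 + 5y2 + 17y3 + 11y4
  subject to:
    y1 + 2y3 + 4y4 >= 3
    y2 + 2y3 + y4 >= 1
    y1, y2, y3, y4 >= 0

Solving the primal: x* = (1.5, 5).
  primal value c^T x* = 9.5.
Solving the dual: y* = (0, 0.25, 0, 0.75).
  dual value b^T y* = 9.5.
Strong duality: c^T x* = b^T y*. Confirmed.

9.5


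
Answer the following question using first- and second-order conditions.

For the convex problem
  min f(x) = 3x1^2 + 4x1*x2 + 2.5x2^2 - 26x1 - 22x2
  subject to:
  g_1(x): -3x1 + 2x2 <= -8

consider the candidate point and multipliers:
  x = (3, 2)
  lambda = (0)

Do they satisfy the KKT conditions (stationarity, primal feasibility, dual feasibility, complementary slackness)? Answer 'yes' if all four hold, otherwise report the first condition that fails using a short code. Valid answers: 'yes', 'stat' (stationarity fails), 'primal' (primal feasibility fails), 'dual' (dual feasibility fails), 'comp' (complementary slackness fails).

Gradient of f: grad f(x) = Q x + c = (0, 0)
Constraint values g_i(x) = a_i^T x - b_i:
  g_1((3, 2)) = 3
Stationarity residual: grad f(x) + sum_i lambda_i a_i = (0, 0)
  -> stationarity OK
Primal feasibility (all g_i <= 0): FAILS
Dual feasibility (all lambda_i >= 0): OK
Complementary slackness (lambda_i * g_i(x) = 0 for all i): OK

Verdict: the first failing condition is primal_feasibility -> primal.

primal
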